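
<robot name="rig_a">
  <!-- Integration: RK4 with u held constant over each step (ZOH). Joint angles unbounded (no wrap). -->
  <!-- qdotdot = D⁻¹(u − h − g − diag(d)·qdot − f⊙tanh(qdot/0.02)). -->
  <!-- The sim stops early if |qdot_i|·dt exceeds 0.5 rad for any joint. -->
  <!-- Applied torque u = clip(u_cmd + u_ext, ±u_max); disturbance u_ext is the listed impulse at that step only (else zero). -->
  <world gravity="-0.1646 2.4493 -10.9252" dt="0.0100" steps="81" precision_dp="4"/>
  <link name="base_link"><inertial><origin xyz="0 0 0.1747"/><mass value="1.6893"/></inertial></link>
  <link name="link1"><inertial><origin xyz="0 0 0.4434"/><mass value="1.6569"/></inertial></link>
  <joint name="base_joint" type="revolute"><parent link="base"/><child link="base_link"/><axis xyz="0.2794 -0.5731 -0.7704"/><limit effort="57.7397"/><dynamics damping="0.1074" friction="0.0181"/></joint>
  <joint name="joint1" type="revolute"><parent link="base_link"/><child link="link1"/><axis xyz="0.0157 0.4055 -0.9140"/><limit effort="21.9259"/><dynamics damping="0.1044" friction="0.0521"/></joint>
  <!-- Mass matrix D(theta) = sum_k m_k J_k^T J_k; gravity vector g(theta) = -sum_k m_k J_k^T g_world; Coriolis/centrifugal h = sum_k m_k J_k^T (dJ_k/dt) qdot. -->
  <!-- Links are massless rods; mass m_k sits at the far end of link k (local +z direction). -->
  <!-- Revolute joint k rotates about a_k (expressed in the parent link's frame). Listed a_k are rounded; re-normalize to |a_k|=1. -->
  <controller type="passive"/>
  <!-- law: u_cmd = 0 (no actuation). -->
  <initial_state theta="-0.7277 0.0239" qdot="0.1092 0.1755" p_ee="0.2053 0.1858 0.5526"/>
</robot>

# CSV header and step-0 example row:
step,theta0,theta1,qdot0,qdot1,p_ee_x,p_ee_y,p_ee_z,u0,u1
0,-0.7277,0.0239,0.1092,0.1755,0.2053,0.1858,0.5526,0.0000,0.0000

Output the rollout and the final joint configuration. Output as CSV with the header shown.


step,theta0,theta1,qdot0,qdot1,p_ee_x,p_ee_y,p_ee_z,u0,u1
1,-0.7280,0.0245,-0.1649,-0.0384,0.2055,0.1860,0.5525,0.0000,0.0000
2,-0.7309,0.0234,-0.4115,-0.1791,0.2058,0.1868,0.5521,0.0000,0.0000
3,-0.7362,0.0210,-0.6522,-0.3031,0.2064,0.1883,0.5514,0.0000,0.0000
4,-0.7439,0.0174,-0.8876,-0.4103,0.2072,0.1904,0.5503,0.0000,0.0000
5,-0.7540,0.0128,-1.1181,-0.5002,0.2082,0.1932,0.5490,0.0000,0.0000
6,-0.7663,0.0075,-1.3437,-0.5717,0.2095,0.1966,0.5473,0.0000,0.0000
7,-0.7808,0.0015,-1.5640,-0.6232,0.2110,0.2007,0.5452,0.0000,0.0000
8,-0.7975,-0.0049,-1.7787,-0.6529,0.2127,0.2054,0.5428,0.0000,0.0000
9,-0.8164,-0.0115,-1.9869,-0.6587,0.2147,0.2108,0.5399,0.0000,0.0000
10,-0.8372,-0.0180,-2.1878,-0.6381,0.2168,0.2169,0.5367,0.0000,0.0000
11,-0.8601,-0.0242,-2.3803,-0.5886,0.2192,0.2235,0.5329,0.0000,0.0000
12,-0.8848,-0.0297,-2.5633,-0.5077,0.2217,0.2309,0.5288,0.0000,0.0000
13,-0.9113,-0.0342,-2.7355,-0.3926,0.2244,0.2389,0.5240,0.0000,0.0000
14,-0.9395,-0.0374,-2.8958,-0.2411,0.2271,0.2476,0.5188,0.0000,0.0000
15,-0.9692,-0.0389,-3.0432,-0.0512,0.2300,0.2569,0.5130,0.0000,0.0000
16,-1.0004,-0.0386,-3.2004,0.1175,0.2328,0.2670,0.5065,0.0000,0.0000
17,-1.0332,-0.0364,-3.3469,0.3189,0.2356,0.2777,0.4994,0.0000,0.0000
18,-1.0673,-0.0320,-3.4761,0.5689,0.2383,0.2891,0.4916,0.0000,0.0000
19,-1.1026,-0.0249,-3.5881,0.8673,0.2408,0.3012,0.4830,0.0000,0.0000
20,-1.1390,-0.0145,-3.6834,1.2123,0.2431,0.3140,0.4737,0.0000,0.0000
21,-1.1762,-0.0005,-3.7631,1.6013,0.2451,0.3274,0.4635,0.0000,0.0000
22,-1.2142,0.0176,-3.8293,2.0299,0.2467,0.3413,0.4524,0.0000,0.0000
23,-1.2528,0.0402,-3.8846,2.4926,0.2480,0.3558,0.4403,0.0000,0.0000
24,-1.2919,0.0676,-3.9324,2.9829,0.2488,0.3708,0.4273,0.0000,0.0000
25,-1.3314,0.1000,-3.9766,3.4939,0.2491,0.3862,0.4132,0.0000,0.0000
26,-1.3714,0.1375,-4.0212,4.0189,0.2489,0.4019,0.3979,0.0000,0.0000
27,-1.4119,0.1804,-4.0699,4.5520,0.2480,0.4179,0.3814,0.0000,0.0000
28,-1.4528,0.2286,-4.1265,5.0887,0.2465,0.4339,0.3637,0.0000,0.0000
29,-1.4944,0.2821,-4.1941,5.6264,0.2443,0.4500,0.3448,0.0000,0.0000
30,-1.5368,0.3411,-4.2754,6.1638,0.2414,0.4659,0.3244,0.0000,0.0000
31,-1.5800,0.4054,-4.3729,6.7015,0.2377,0.4815,0.3027,0.0000,0.0000
32,-1.6243,0.4751,-4.4889,7.2416,0.2332,0.4966,0.2797,0.0000,0.0000
33,-1.6698,0.5503,-4.6257,7.7875,0.2278,0.5112,0.2552,0.0000,0.0000
34,-1.7169,0.6309,-4.7859,8.3443,0.2215,0.5249,0.2293,0.0000,0.0000
35,-1.7656,0.7172,-4.9723,8.9185,0.2142,0.5377,0.2020,0.0000,0.0000
36,-1.8164,0.8094,-5.1889,9.5185,0.2059,0.5492,0.1734,0.0000,0.0000
37,-1.8695,0.9077,-5.4404,10.1557,0.1967,0.5594,0.1436,0.0000,0.0000
38,-1.9254,1.0127,-5.7333,10.8451,0.1863,0.5680,0.1127,0.0000,0.0000
39,-1.9844,1.1249,-6.0766,11.6082,0.1750,0.5748,0.0807,0.0000,0.0000
40,-2.0471,1.2452,-6.4832,12.4762,0.1625,0.5796,0.0479,0.0000,0.0000
41,-2.1143,1.3749,-6.9728,13.4977,0.1490,0.5823,0.0145,0.0000,0.0000
42,-2.1869,1.5159,-7.5764,14.7531,0.1344,0.5827,-0.0192,0.0000,0.0000
43,-2.2664,1.6712,-8.3485,16.3883,0.1189,0.5806,-0.0530,0.0000,0.0000
44,-2.3548,1.8459,-9.3967,18.7021,0.1023,0.5759,-0.0863,0.0000,0.0000
45,-2.4560,2.0498,-10.9774,22.4338,0.0848,0.5688,-0.1186,0.0000,0.0000
46,-2.5786,2.3066,-13.9372,30.1089,0.0663,0.5594,-0.1486,0.0000,0.0000
47,-2.7515,2.7024,-20.6342,48.9673,0.0461,0.5495,-0.1715,0.0000,0.0000
48,-2.9177,3.0634,-10.5098,16.8654,0.0184,0.5482,-0.1738,0.0000,0.0000
49,-3.0093,3.1885,-8.2262,9.4206,-0.0110,0.5478,-0.1758,0.0000,0.0000
50,-3.0857,3.2627,-7.1560,5.7424,-0.0406,0.5456,-0.1785,0.0000,0.0000
51,-3.1536,3.3071,-6.4659,3.2640,-0.0701,0.5416,-0.1819,0.0000,0.0000
52,-3.2155,3.3297,-5.9287,1.3012,-0.0993,0.5358,-0.1858,0.0000,0.0000
53,-3.2724,3.3340,-5.4539,-0.4075,-0.1282,0.5281,-0.1901,0.0000,0.0000
54,-3.3247,3.3221,-5.0040,-1.9590,-0.1567,0.5187,-0.1947,0.0000,0.0000
55,-3.3724,3.2948,-4.5264,-3.5143,-0.1845,0.5075,-0.1993,0.0000,0.0000
56,-3.4150,3.2515,-3.9885,-5.1653,-0.2118,0.4948,-0.2038,0.0000,0.0000
57,-3.4518,3.1908,-3.3510,-7.0273,-0.2384,0.4806,-0.2080,0.0000,0.0000
58,-3.4815,3.1097,-2.5637,-9.2533,-0.2643,0.4651,-0.2118,0.0000,0.0000
59,-3.5025,3.0041,-1.6079,-11.9102,-0.2896,0.4488,-0.2145,0.0000,0.0000
60,-3.5143,2.8736,-0.9005,-13.7453,-0.3145,0.4322,-0.2151,0.0000,0.0000
61,-3.5259,2.7459,-1.6327,-11.1301,-0.3388,0.4160,-0.2124,0.0000,0.0000
62,-3.5481,2.6545,-2.7485,-7.3506,-0.3620,0.4000,-0.2072,0.0000,0.0000
63,-3.5793,2.5940,-3.4217,-4.9450,-0.3838,0.3836,-0.2008,0.0000,0.0000
64,-3.6156,2.5527,-3.8093,-3.4095,-0.4042,0.3667,-0.1937,0.0000,0.0000
65,-3.6550,2.5243,-4.0420,-2.3345,-0.4231,0.3493,-0.1862,0.0000,0.0000
66,-3.6962,2.5052,-4.1818,-1.5280,-0.4407,0.3317,-0.1784,0.0000,0.0000
67,-3.7384,2.4932,-4.2590,-0.8975,-0.4569,0.3138,-0.1703,0.0000,0.0000
68,-3.7812,2.4868,-4.2896,-0.3950,-0.4717,0.2959,-0.1619,0.0000,0.0000
69,-3.8241,2.4849,-4.2769,-0.0136,-0.4853,0.2780,-0.1534,0.0000,0.0000
70,-3.8665,2.4858,-4.1957,0.1600,-0.4976,0.2603,-0.1448,0.0000,0.0000
71,-3.9079,2.4880,-4.0881,0.2638,-0.5088,0.2428,-0.1360,0.0000,0.0000
72,-3.9482,2.4910,-3.9637,0.3277,-0.5188,0.2257,-0.1271,0.0000,0.0000
73,-3.9871,2.4944,-3.8245,0.3571,-0.5278,0.2091,-0.1181,0.0000,0.0000
74,-4.0246,2.4980,-3.6727,0.3583,-0.5357,0.1929,-0.1092,0.0000,0.0000
75,-4.0606,2.5015,-3.5106,0.3376,-0.5427,0.1773,-0.1004,0.0000,0.0000
76,-4.0948,2.5047,-3.3405,0.3014,-0.5489,0.1624,-0.0917,0.0000,0.0000
77,-4.1274,2.5075,-3.1647,0.2557,-0.5542,0.1481,-0.0831,0.0000,0.0000
78,-4.1581,2.5098,-2.9850,0.2062,-0.5588,0.1345,-0.0748,0.0000,0.0000
79,-4.1871,2.5116,-2.8032,0.1573,-0.5627,0.1216,-0.0668,0.0000,0.0000
80,-4.2142,2.5130,-2.6206,0.1125,-0.5661,0.1095,-0.0591,0.0000,0.0000
81,-4.2395,2.5139,-2.4383,0.0743,-0.5688,0.0982,-0.0517,,
# final theta (rad): -4.2395 2.5139


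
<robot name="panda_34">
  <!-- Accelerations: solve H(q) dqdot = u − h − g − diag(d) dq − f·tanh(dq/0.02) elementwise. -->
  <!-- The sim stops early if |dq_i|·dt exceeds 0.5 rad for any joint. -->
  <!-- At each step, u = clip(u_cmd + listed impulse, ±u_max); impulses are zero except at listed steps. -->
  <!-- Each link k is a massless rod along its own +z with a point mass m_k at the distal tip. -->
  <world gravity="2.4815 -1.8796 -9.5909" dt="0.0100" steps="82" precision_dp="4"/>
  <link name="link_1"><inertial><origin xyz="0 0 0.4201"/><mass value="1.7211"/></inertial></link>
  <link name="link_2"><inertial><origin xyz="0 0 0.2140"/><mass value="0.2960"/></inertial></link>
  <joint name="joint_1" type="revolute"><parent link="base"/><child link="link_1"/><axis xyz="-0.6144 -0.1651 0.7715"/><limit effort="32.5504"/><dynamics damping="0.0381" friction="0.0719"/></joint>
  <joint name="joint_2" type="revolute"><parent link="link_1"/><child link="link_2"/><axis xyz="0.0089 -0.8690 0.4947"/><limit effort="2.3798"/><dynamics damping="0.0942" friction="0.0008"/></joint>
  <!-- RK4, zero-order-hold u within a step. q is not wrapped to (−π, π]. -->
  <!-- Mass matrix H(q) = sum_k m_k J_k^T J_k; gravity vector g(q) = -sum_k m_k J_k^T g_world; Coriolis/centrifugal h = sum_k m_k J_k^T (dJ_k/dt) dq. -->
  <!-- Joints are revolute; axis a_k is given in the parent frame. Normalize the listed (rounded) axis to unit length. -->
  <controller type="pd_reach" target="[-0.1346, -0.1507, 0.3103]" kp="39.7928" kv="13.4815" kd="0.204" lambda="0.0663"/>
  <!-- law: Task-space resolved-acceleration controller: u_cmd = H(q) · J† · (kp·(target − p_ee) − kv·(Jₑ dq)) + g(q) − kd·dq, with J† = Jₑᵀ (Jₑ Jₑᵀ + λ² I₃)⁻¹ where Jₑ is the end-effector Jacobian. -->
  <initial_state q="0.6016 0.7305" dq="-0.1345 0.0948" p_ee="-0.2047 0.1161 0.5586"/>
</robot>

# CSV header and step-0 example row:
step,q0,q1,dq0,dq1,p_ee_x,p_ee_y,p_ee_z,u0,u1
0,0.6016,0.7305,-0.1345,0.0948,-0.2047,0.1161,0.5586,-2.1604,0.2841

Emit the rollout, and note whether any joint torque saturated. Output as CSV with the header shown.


step,q0,q1,dq0,dq1,p_ee_x,p_ee_y,p_ee_z,u0,u1
1,0.5997,0.7338,-0.2491,0.5657,-0.2046,0.1152,0.5586,-1.8970,0.1262
2,0.5967,0.7409,-0.3480,0.8512,-0.2046,0.1136,0.5583,-1.6629,0.0276
3,0.5928,0.7503,-0.4328,1.0236,-0.2046,0.1115,0.5580,-1.4558,-0.0350
4,0.5881,0.7611,-0.5052,1.1267,-0.2046,0.1090,0.5576,-1.2727,-0.0757
5,0.5827,0.7727,-0.5666,1.1876,-0.2045,0.1063,0.5571,-1.1110,-0.1030
6,0.5768,0.7847,-0.6184,1.2226,-0.2044,0.1034,0.5567,-0.9678,-0.1221
7,0.5704,0.7970,-0.6619,1.2417,-0.2041,0.1004,0.5563,-0.8409,-0.1362
8,0.5636,0.8095,-0.6982,1.2511,-0.2039,0.0973,0.5558,-0.7280,-0.1473
9,0.5565,0.8220,-0.7282,1.2546,-0.2036,0.0941,0.5554,-0.6272,-0.1565
10,0.5491,0.8346,-0.7528,1.2544,-0.2032,0.0909,0.5549,-0.5369,-0.1646
11,0.5415,0.8471,-0.7726,1.2519,-0.2028,0.0877,0.5544,-0.4555,-0.1719
12,0.5337,0.8596,-0.7885,1.2480,-0.2024,0.0844,0.5539,-0.3818,-0.1787
13,0.5257,0.8720,-0.8007,1.2433,-0.2020,0.0811,0.5534,-0.3148,-0.1853
14,0.5177,0.8844,-0.8100,1.2381,-0.2015,0.0778,0.5529,-0.2535,-0.1917
15,0.5095,0.8968,-0.8166,1.2325,-0.2011,0.0745,0.5523,-0.1972,-0.1979
16,0.5013,0.9091,-0.8209,1.2267,-0.2006,0.0712,0.5517,-0.1451,-0.2039
17,0.4931,0.9213,-0.8231,1.2208,-0.2002,0.0680,0.5511,-0.0967,-0.2099
18,0.4849,0.9335,-0.8237,1.2148,-0.1997,0.0647,0.5505,-0.0515,-0.2158
19,0.4767,0.9456,-0.8227,1.2088,-0.1993,0.0615,0.5498,-0.0090,-0.2216
20,0.4684,0.9577,-0.8203,1.2027,-0.1988,0.0582,0.5491,0.0310,-0.2274
21,0.4603,0.9696,-0.8167,1.1966,-0.1984,0.0551,0.5484,0.0689,-0.2330
22,0.4521,0.9816,-0.8121,1.1905,-0.1980,0.0519,0.5476,0.1050,-0.2386
23,0.4440,0.9934,-0.8066,1.1844,-0.1976,0.0487,0.5468,0.1395,-0.2441
24,0.4360,1.0053,-0.8002,1.1783,-0.1972,0.0456,0.5460,0.1725,-0.2495
25,0.4280,1.0170,-0.7931,1.1722,-0.1968,0.0425,0.5451,0.2042,-0.2549
26,0.4201,1.0287,-0.7852,1.1661,-0.1965,0.0395,0.5442,0.2348,-0.2601
27,0.4123,1.0403,-0.7768,1.1600,-0.1961,0.0365,0.5433,0.2643,-0.2653
28,0.4046,1.0519,-0.7678,1.1539,-0.1958,0.0335,0.5424,0.2929,-0.2704
29,0.3970,1.0634,-0.7583,1.1479,-0.1955,0.0306,0.5414,0.3206,-0.2755
30,0.3895,1.0748,-0.7483,1.1418,-0.1952,0.0277,0.5404,0.3476,-0.2804
31,0.3820,1.0862,-0.7379,1.1358,-0.1949,0.0248,0.5394,0.3738,-0.2853
32,0.3747,1.0975,-0.7271,1.1298,-0.1946,0.0220,0.5384,0.3994,-0.2900
33,0.3675,1.1088,-0.7158,1.1239,-0.1943,0.0192,0.5373,0.4243,-0.2948
34,0.3604,1.1200,-0.7043,1.1180,-0.1941,0.0164,0.5362,0.4486,-0.2994
35,0.3534,1.1312,-0.6923,1.1121,-0.1938,0.0137,0.5351,0.4724,-0.3039
36,0.3465,1.1423,-0.6800,1.1063,-0.1936,0.0110,0.5340,0.4955,-0.3084
37,0.3398,1.1533,-0.6674,1.1005,-0.1934,0.0084,0.5328,0.5182,-0.3128
38,0.3332,1.1643,-0.6545,1.0948,-0.1932,0.0058,0.5316,0.5403,-0.3171
39,0.3267,1.1752,-0.6413,1.0891,-0.1930,0.0033,0.5304,0.5620,-0.3213
40,0.3204,1.1860,-0.6278,1.0835,-0.1928,0.0008,0.5292,0.5831,-0.3254
41,0.3142,1.1968,-0.6140,1.0779,-0.1927,-0.0017,0.5280,0.6038,-0.3295
42,0.3081,1.2076,-0.5999,1.0724,-0.1925,-0.0041,0.5267,0.6239,-0.3335
43,0.3022,1.2183,-0.5856,1.0669,-0.1924,-0.0065,0.5255,0.6436,-0.3374
44,0.2964,1.2289,-0.5709,1.0616,-0.1922,-0.0088,0.5242,0.6628,-0.3412
45,0.2908,1.2395,-0.5561,1.0562,-0.1921,-0.0111,0.5229,0.6815,-0.3450
46,0.2853,1.2500,-0.5409,1.0510,-0.1920,-0.0133,0.5216,0.6997,-0.3487
47,0.2799,1.2605,-0.5256,1.0458,-0.1918,-0.0155,0.5203,0.7175,-0.3522
48,0.2748,1.2710,-0.5099,1.0407,-0.1917,-0.0177,0.5190,0.7347,-0.3558
49,0.2697,1.2813,-0.4940,1.0356,-0.1916,-0.0198,0.5176,0.7514,-0.3592
50,0.2649,1.2917,-0.4779,1.0307,-0.1915,-0.0219,0.5163,0.7676,-0.3626
51,0.2602,1.3019,-0.4616,1.0258,-0.1914,-0.0239,0.5149,0.7833,-0.3658
52,0.2557,1.3122,-0.4450,1.0209,-0.1913,-0.0259,0.5135,0.7985,-0.3690
53,0.2513,1.3224,-0.4282,1.0162,-0.1913,-0.0279,0.5122,0.8131,-0.3722
54,0.2471,1.3325,-0.4112,1.0115,-0.1912,-0.0298,0.5108,0.8272,-0.3752
55,0.2431,1.3426,-0.3940,1.0068,-0.1911,-0.0316,0.5094,0.8407,-0.3782
56,0.2392,1.3526,-0.3766,1.0023,-0.1910,-0.0334,0.5080,0.8536,-0.3811
57,0.2355,1.3626,-0.3591,0.9978,-0.1909,-0.0352,0.5066,0.8660,-0.3839
58,0.2320,1.3726,-0.3413,0.9934,-0.1909,-0.0370,0.5052,0.8777,-0.3866
59,0.2287,1.3825,-0.3234,0.9890,-0.1908,-0.0386,0.5038,0.8889,-0.3893
60,0.2256,1.3924,-0.3053,0.9847,-0.1907,-0.0403,0.5024,0.8993,-0.3919
61,0.2226,1.4022,-0.2871,0.9805,-0.1906,-0.0419,0.5010,0.9092,-0.3944
62,0.2198,1.4120,-0.2688,0.9763,-0.1906,-0.0435,0.4996,0.9183,-0.3968
63,0.2172,1.4217,-0.2503,0.9722,-0.1905,-0.0450,0.4981,0.9268,-0.3992
64,0.2148,1.4314,-0.2318,0.9681,-0.1904,-0.0465,0.4967,0.9345,-0.4014
65,0.2126,1.4411,-0.2132,0.9641,-0.1903,-0.0479,0.4953,0.9415,-0.4036
66,0.2106,1.4507,-0.1946,0.9601,-0.1902,-0.0494,0.4939,0.9478,-0.4057
67,0.2087,1.4603,-0.1759,0.9562,-0.1901,-0.0507,0.4925,0.9533,-0.4078
68,0.2070,1.4698,-0.1572,0.9522,-0.1900,-0.0521,0.4911,0.9580,-0.4098
69,0.2056,1.4793,-0.1386,0.9483,-0.1899,-0.0534,0.4897,0.9619,-0.4117
70,0.2043,1.4888,-0.1200,0.9444,-0.1898,-0.0546,0.4883,0.9649,-0.4135
71,0.2032,1.4982,-0.1014,0.9406,-0.1897,-0.0558,0.4869,0.9671,-0.4152
72,0.2022,1.5076,-0.0830,0.9367,-0.1896,-0.0570,0.4855,0.9684,-0.4169
73,0.2015,1.5169,-0.0648,0.9328,-0.1894,-0.0582,0.4841,0.9689,-0.4185
74,0.2009,1.5262,-0.0467,0.9289,-0.1893,-0.0593,0.4827,0.9685,-0.4200
75,0.2006,1.5355,-0.0291,0.9248,-0.1892,-0.0604,0.4813,0.9675,-0.4214
76,0.2004,1.5447,-0.0128,0.9203,-0.1890,-0.0614,0.4799,0.9670,-0.4227
77,0.2003,1.5539,0.0006,0.9146,-0.1888,-0.0624,0.4786,0.9695,-0.4237
78,0.2004,1.5630,0.0110,0.9079,-0.1887,-0.0634,0.4772,0.9750,-0.4245
79,0.2005,1.5721,0.0197,0.9011,-0.1885,-0.0644,0.4759,0.9816,-0.4253
80,0.2008,1.5810,0.0280,0.8948,-0.1883,-0.0654,0.4745,0.9876,-0.4263
81,0.2011,1.5899,0.0361,0.8889,-0.1881,-0.0663,0.4732,0.9924,-0.4273
82,0.2015,1.5988,0.0444,0.8834,-0.1878,-0.0672,0.4719,,
# any joint saturated: no


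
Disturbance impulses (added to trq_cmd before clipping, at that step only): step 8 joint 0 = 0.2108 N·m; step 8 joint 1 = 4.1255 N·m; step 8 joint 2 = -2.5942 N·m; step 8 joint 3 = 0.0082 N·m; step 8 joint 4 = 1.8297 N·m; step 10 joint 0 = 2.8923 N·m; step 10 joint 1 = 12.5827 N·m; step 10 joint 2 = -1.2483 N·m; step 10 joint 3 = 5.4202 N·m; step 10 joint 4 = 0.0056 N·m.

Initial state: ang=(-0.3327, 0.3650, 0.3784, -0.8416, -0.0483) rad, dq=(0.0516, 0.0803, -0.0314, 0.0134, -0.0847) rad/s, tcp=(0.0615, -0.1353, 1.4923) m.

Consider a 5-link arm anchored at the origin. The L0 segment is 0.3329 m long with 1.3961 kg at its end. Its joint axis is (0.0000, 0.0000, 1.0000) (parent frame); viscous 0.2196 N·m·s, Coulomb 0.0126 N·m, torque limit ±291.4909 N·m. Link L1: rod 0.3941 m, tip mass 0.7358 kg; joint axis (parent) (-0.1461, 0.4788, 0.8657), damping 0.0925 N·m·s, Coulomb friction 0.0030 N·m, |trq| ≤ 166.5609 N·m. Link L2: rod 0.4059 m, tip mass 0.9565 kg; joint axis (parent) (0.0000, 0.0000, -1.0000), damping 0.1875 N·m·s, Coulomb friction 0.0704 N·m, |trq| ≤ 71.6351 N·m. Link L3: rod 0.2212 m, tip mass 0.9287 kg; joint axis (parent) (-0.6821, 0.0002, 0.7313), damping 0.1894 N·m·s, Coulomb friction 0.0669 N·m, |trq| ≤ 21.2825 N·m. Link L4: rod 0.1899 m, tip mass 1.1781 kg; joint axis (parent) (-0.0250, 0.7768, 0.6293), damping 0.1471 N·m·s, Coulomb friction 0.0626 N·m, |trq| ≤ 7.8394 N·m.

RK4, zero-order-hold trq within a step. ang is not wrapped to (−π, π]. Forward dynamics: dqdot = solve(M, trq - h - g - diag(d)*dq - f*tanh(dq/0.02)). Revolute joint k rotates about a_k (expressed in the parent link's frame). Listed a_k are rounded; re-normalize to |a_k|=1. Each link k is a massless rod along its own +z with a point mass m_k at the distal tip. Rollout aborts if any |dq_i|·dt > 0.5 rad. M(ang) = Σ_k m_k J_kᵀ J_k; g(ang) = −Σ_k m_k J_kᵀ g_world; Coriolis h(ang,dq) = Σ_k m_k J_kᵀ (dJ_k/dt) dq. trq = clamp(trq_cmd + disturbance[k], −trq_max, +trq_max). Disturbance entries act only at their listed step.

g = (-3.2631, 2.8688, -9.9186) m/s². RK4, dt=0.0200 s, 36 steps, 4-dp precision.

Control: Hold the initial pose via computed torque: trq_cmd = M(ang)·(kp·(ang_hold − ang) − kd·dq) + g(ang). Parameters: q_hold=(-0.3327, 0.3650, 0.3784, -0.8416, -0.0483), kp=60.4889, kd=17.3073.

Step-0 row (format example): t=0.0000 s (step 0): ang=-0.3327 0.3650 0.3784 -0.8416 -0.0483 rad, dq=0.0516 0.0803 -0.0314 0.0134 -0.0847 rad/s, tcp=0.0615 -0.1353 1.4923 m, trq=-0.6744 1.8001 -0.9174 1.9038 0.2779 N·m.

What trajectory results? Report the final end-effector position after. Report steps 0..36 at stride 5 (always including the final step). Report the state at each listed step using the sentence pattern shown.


t=0.1000 s (step 5): ang=-0.3324 0.3684 0.3827 -0.8400 -0.0436 rad, dq=0.0280 -0.0067 -0.1157 -0.0252 -0.1685 rad/s, tcp=0.0639 -0.1349 1.4923 m, trq=-0.4368 3.1876 -1.1083 2.2838 0.3378 N·m.
t=0.2000 s (step 10): ang=-0.3319 0.3675 0.3766 -0.8414 -0.0168 rad, dq=0.0210 -0.0160 -0.2905 -0.0623 0.3519 rad/s, tcp=0.0661 -0.1392 1.4911 m, trq=2.4712 14.9716 -1.7850 7.7595 -0.0605 N·m.
t=0.3000 s (step 15): ang=-0.3293 0.3700 0.3657 -0.8126 -0.0214 rad, dq=-0.0157 0.0211 0.1601 0.0283 0.1077 rad/s, tcp=0.0762 -0.1364 1.4937 m, trq=-0.6889 2.1025 -0.9347 1.8529 0.2767 N·m.
t=0.4000 s (step 20): ang=-0.3294 0.3687 0.3670 -0.8168 -0.0305 rad, dq=-0.0507 -0.0162 0.1652 -0.0203 0.1340 rad/s, tcp=0.0734 -0.1358 1.4937 m, trq=-0.4400 3.3214 -1.1145 2.2201 0.3387 N·m.
t=0.5000 s (step 25): ang=-0.3308 0.3661 0.3676 -0.8215 -0.0376 rad, dq=-0.0482 -0.0136 0.1535 -0.0134 0.1457 rad/s, tcp=0.0696 -0.1356 1.4936 m, trq=-0.3837 3.5450 -1.1478 2.2908 0.3495 N·m.
t=0.6000 s (step 30): ang=-0.3316 0.3642 0.3675 -0.8255 -0.0437 rad, dq=-0.0431 -0.0047 0.1465 -0.0062 0.1540 rad/s, tcp=0.0668 -0.1355 1.4934 m, trq=-0.3670 3.5714 -1.1531 2.3071 0.3512 N·m.
t=0.7000 s (step 35): ang=-0.3320 0.3631 0.3669 -0.8290 -0.0490 rad, dq=-0.0389 0.0020 0.1418 -0.0006 0.1604 rad/s, tcp=0.0649 -0.1354 1.4933 m, trq=-0.3605 3.5631 -1.1537 2.3131 0.3515 N·m.
t=0.7200 s (step 36): ang=-0.3320 0.3630 0.3668 -0.8296 -0.0500 rad, dq=-0.0382 0.0030 0.1410 0.0004 0.1616 rad/s, tcp=0.0646 -0.1354 1.4932 m.
final tcp position (m): 0.0646 -0.1354 1.4932


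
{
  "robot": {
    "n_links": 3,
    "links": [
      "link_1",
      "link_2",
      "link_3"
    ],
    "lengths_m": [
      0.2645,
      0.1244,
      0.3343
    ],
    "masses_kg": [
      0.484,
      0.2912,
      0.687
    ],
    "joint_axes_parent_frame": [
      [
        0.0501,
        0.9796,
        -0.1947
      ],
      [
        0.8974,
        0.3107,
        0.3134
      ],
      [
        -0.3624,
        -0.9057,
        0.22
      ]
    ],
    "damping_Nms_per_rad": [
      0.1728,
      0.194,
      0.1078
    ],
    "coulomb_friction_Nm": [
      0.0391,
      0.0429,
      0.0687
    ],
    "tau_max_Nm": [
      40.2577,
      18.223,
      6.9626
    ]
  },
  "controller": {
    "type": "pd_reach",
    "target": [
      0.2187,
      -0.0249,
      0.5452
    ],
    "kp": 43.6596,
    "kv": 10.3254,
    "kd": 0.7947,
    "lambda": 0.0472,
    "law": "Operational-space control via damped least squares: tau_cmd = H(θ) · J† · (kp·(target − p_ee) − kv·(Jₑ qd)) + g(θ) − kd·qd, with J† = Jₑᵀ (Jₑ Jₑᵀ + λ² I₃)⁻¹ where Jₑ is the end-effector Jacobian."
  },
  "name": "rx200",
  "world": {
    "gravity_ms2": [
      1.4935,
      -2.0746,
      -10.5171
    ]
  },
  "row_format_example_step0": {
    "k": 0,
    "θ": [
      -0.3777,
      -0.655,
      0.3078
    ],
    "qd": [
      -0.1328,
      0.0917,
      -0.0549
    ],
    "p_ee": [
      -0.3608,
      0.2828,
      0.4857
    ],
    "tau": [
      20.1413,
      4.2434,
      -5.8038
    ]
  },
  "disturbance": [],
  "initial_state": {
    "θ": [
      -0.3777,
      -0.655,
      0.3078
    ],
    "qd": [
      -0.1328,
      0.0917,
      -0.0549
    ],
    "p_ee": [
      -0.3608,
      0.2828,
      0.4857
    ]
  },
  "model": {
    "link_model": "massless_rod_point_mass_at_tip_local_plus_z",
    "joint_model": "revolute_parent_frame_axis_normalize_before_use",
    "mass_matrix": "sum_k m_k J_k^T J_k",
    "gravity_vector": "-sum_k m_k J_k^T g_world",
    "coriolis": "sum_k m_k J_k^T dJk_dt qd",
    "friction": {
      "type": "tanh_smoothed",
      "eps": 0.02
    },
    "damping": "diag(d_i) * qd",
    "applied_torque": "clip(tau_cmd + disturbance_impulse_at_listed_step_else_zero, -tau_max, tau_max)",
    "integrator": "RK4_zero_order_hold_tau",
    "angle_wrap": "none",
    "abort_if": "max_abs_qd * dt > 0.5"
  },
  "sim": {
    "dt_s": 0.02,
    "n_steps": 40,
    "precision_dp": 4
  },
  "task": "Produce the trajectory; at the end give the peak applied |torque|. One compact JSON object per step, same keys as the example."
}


{"k":1,"\u03b8":[-0.3606,-0.6426,0.3385],"qd":[1.7812,1.0735,2.9301],"p_ee":[-0.3577,0.2808,0.487],"tau":[15.3027,3.0878,-6.9626]}
{"k":2,"\u03b8":[-0.324,-0.6275,0.3786],"qd":[1.9037,0.4744,1.1664],"p_ee":[-0.3459,0.2788,0.4935],"tau":[11.9178,3.3825,-4.5851]}
{"k":3,"\u03b8":[-0.2799,-0.6164,0.4051],"qd":[2.4989,0.6357,1.4583],"p_ee":[-0.3272,0.2776,0.5047],"tau":[8.8412,2.9937,-4.0151]}
{"k":4,"\u03b8":[-0.2282,-0.6042,0.4294],"qd":[2.6842,0.5874,0.9903],"p_ee":[-0.3035,0.2761,0.5186],"tau":[6.4147,2.8037,-2.9077]}
{"k":5,"\u03b8":[-0.1727,-0.5915,0.4484],"qd":[2.8664,0.6822,0.9032],"p_ee":[-0.2761,0.274,0.534],"tau":[4.3486,2.4948,-2.2788]}
{"k":6,"\u03b8":[-0.115,-0.5774,0.4641],"qd":[2.9012,0.7389,0.6749],"p_ee":[-0.246,0.2711,0.5499],"tau":[2.6568,2.2296,-1.6201]}
{"k":7,"\u03b8":[-0.0572,-0.5618,0.4761],"qd":[2.8885,0.8188,0.5391],"p_ee":[-0.2142,0.2672,0.5655],"tau":[1.2331,1.9529,-1.1267]}
{"k":8,"\u03b8":[-0.0002,-0.5448,0.4854],"qd":[2.8162,0.8845,0.4011],"p_ee":[-0.1813,0.2622,0.5802],"tau":[0.0447,1.698,-0.694]}
{"k":9,"\u03b8":[0.055,-0.5266,0.4923],"qd":[2.7121,0.9426,0.2979],"p_ee":[-0.148,0.2564,0.5936],"tau":[-0.9551,1.4585,-0.3437]}
{"k":10,"\u03b8":[0.1079,-0.5073,0.4973],"qd":[2.5835,0.9865,0.2134],"p_ee":[-0.1149,0.2496,0.6055],"tau":[-1.7945,1.2403,-0.0509]}
{"k":11,"\u03b8":[0.158,-0.4873,0.5008],"qd":[2.4414,1.017,0.151],"p_ee":[-0.0824,0.2421,0.6157],"tau":[-2.4987,1.0423,0.1888]}
{"k":12,"\u03b8":[0.2053,-0.4668,0.5033],"qd":[2.2922,1.0342,0.106],"p_ee":[-0.0509,0.234,0.6243],"tau":[-3.087,0.8646,0.3853]}
{"k":13,"\u03b8":[0.2496,-0.4461,0.505],"qd":[2.1412,1.0397,0.0768],"p_ee":[-0.0206,0.2255,0.6312],"tau":[-3.5757,0.7058,0.5445]}
{"k":14,"\u03b8":[0.2908,-0.4254,0.5063],"qd":[1.992,1.0352,0.0608],"p_ee":[0.0081,0.2166,0.6367],"tau":[-3.9784,0.5645,0.6723]}
{"k":15,"\u03b8":[0.3292,-0.4048,0.5073],"qd":[1.8471,1.0224,0.0556],"p_ee":[0.0352,0.2075,0.6408],"tau":[-4.307,0.4393,0.7735]}
{"k":16,"\u03b8":[0.3647,-0.3846,0.5084],"qd":[1.708,1.0031,0.0581],"p_ee":[0.0606,0.1984,0.6437],"tau":[-4.5718,0.3286,0.8533]}
{"k":17,"\u03b8":[0.3974,-0.3648,0.5096],"qd":[1.5759,0.9787,0.0669],"p_ee":[0.0842,0.1893,0.6456],"tau":[-4.782,0.2309,0.9148]}
{"k":18,"\u03b8":[0.4277,-0.3455,0.511],"qd":[1.4515,0.9509,0.0808],"p_ee":[0.106,0.1804,0.6466],"tau":[-4.9462,0.1446,0.9607]}
{"k":19,"\u03b8":[0.4555,-0.3269,0.5127],"qd":[1.3352,0.9208,0.0983],"p_ee":[0.1261,0.1716,0.6469],"tau":[-5.0715,0.0683,0.9939]}
{"k":20,"\u03b8":[0.4811,-0.3088,0.5148],"qd":[1.2269,0.8892,0.1182],"p_ee":[0.1445,0.163,0.6466],"tau":[-5.1646,0.0009,1.0166]}
{"k":21,"\u03b8":[0.5046,-0.2913,0.5173],"qd":[1.1265,0.8569,0.1395],"p_ee":[0.1613,0.1548,0.6459],"tau":[-5.2311,-0.0589,1.0309]}
{"k":22,"\u03b8":[0.5262,-0.2745,0.5203],"qd":[1.0337,0.8245,0.1614],"p_ee":[0.1766,0.1468,0.6449],"tau":[-5.2761,-0.1119,1.0384]}
{"k":23,"\u03b8":[0.5459,-0.2584,0.5237],"qd":[0.9484,0.7923,0.1835],"p_ee":[0.1904,0.1391,0.6436],"tau":[-5.3037,-0.1591,1.0405]}
{"k":24,"\u03b8":[0.5641,-0.2429,0.5276],"qd":[0.87,0.7609,0.2051],"p_ee":[0.2029,0.1318,0.6421],"tau":[-5.3175,-0.2014,1.0384]}
{"k":25,"\u03b8":[0.5808,-0.228,0.5318],"qd":[0.7982,0.7302,0.2261],"p_ee":[0.2142,0.1248,0.6405],"tau":[-5.3207,-0.2392,1.033]}
{"k":26,"\u03b8":[0.5961,-0.2137,0.5365],"qd":[0.7326,0.7006,0.2461],"p_ee":[0.2243,0.1182,0.6389],"tau":[-5.3157,-0.2734,1.025]}
{"k":27,"\u03b8":[0.6101,-0.2,0.5416],"qd":[0.6727,0.6721,0.265],"p_ee":[0.2334,0.1118,0.6372],"tau":[-5.3046,-0.3043,1.0152]}
{"k":28,"\u03b8":[0.623,-0.1868,0.5471],"qd":[0.6181,0.6447,0.2827],"p_ee":[0.2415,0.1058,0.6356],"tau":[-5.289,-0.3324,1.0039]}
{"k":29,"\u03b8":[0.6348,-0.1742,0.5529],"qd":[0.5685,0.6186,0.2991],"p_ee":[0.2487,0.1001,0.634],"tau":[-5.2704,-0.3581,0.9917]}
{"k":30,"\u03b8":[0.6457,-0.1621,0.559],"qd":[0.5233,0.5936,0.3142],"p_ee":[0.2551,0.0947,0.6324],"tau":[-5.2496,-0.3817,0.9787]}
{"k":31,"\u03b8":[0.6558,-0.1505,0.5654],"qd":[0.4823,0.5698,0.328],"p_ee":[0.2608,0.0896,0.6309],"tau":[-5.2276,-0.4034,0.9652]}
{"k":32,"\u03b8":[0.6651,-0.1393,0.572],"qd":[0.4451,0.5471,0.3406],"p_ee":[0.2658,0.0847,0.6295],"tau":[-5.205,-0.4235,0.9515]}
{"k":33,"\u03b8":[0.6736,-0.1286,0.5789],"qd":[0.4113,0.5255,0.3519],"p_ee":[0.2703,0.0801,0.6281],"tau":[-5.1822,-0.4422,0.9376]}
{"k":34,"\u03b8":[0.6815,-0.1183,0.5861],"qd":[0.3807,0.5049,0.3621],"p_ee":[0.2741,0.0758,0.6268],"tau":[-5.1597,-0.4596,0.9236]}
{"k":35,"\u03b8":[0.6889,-0.1085,0.5934],"qd":[0.353,0.4854,0.3711],"p_ee":[0.2775,0.0717,0.6256],"tau":[-5.1375,-0.4759,0.9097]}
{"k":36,"\u03b8":[0.6957,-0.0989,0.6009],"qd":[0.3278,0.4668,0.3791],"p_ee":[0.2804,0.0678,0.6244],"tau":[-5.116,-0.4912,0.8958]}
{"k":37,"\u03b8":[0.702,-0.0898,0.6085],"qd":[0.305,0.4491,0.3861],"p_ee":[0.283,0.0641,0.6233],"tau":[-5.0952,-0.5055,0.882]}
{"k":38,"\u03b8":[0.7079,-0.081,0.6163],"qd":[0.2844,0.4323,0.3921],"p_ee":[0.2851,0.0605,0.6223],"tau":[-5.0752,-0.519,0.8684]}
{"k":39,"\u03b8":[0.7134,-0.0725,0.6241],"qd":[0.2657,0.4162,0.3973],"p_ee":[0.287,0.0572,0.6213],"tau":[-5.056,-0.5317,0.8548]}
{"k":40,"\u03b8":[0.7185,-0.0644,0.6321],"qd":[0.2488,0.401,0.4017],"p_ee":[0.2885,0.0541,0.6204]}
{"summary": "max |tau| (N\u00b7m): 20.1413"}


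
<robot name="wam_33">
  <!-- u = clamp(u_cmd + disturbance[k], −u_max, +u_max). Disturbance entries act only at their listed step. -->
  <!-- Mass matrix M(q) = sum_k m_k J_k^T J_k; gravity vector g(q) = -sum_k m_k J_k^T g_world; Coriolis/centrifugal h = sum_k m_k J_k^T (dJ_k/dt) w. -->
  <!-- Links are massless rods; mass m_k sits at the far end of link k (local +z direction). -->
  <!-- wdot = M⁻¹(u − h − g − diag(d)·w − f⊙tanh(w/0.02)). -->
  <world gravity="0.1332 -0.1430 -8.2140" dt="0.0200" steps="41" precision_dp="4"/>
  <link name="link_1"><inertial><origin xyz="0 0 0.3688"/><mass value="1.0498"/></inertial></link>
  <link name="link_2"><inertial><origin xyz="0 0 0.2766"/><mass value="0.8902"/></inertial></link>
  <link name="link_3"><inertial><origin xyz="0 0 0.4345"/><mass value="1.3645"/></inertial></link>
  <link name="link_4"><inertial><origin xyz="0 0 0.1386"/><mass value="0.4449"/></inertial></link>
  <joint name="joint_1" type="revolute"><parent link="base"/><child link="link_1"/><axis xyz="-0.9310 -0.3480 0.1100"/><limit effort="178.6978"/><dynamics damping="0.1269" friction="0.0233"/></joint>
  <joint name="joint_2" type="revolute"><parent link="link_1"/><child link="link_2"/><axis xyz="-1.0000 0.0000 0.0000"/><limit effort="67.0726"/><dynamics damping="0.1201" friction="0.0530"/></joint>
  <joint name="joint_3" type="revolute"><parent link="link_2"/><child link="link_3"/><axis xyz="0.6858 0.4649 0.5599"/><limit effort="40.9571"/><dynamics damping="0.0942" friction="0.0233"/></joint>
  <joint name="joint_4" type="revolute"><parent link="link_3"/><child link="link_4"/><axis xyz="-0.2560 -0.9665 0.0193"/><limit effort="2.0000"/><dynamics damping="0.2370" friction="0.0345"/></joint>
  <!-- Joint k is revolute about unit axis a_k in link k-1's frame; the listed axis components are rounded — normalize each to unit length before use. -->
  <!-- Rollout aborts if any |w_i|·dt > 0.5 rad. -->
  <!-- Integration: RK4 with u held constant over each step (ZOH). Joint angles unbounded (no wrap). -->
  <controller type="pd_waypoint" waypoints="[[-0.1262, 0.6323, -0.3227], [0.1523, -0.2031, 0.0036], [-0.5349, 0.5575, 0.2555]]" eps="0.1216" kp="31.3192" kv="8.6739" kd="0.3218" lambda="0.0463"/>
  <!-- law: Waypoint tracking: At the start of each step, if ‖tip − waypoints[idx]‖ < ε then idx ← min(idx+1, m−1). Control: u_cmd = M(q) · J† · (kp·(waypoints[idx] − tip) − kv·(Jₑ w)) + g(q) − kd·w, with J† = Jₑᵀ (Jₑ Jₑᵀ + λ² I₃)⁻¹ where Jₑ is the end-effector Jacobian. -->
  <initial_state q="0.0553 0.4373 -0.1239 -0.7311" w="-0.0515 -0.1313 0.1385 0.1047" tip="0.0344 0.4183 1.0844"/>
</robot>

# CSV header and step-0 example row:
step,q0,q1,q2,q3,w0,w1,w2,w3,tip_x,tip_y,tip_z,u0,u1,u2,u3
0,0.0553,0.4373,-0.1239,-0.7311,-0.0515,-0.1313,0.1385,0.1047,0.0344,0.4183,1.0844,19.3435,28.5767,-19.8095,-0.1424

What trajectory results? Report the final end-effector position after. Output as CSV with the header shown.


step,q0,q1,q2,q3,w0,w1,w2,w3,tip_x,tip_y,tip_z,u0,u1,u2,u3
1,0.0380,0.4449,-0.1690,-0.7623,-1.6423,0.8602,-4.5576,-2.6951,0.0342,0.4176,1.0793,12.3845,22.2900,-14.5569,0.7334
2,-0.0061,0.4699,-0.2896,-0.7946,-2.6974,1.5153,-7.4868,-0.6103,0.0292,0.4246,1.0632,-1.8486,14.6584,-9.3283,-0.0467
3,-0.0668,0.5020,-0.4618,-0.7965,-3.2922,1.6009,-9.6578,0.4401,0.0214,0.4375,1.0362,-8.4062,8.3407,-5.4008,-0.2518
4,-0.1340,0.5312,-0.6669,-0.7778,-3.3728,1.3205,-10.7318,1.4213,0.0156,0.4524,0.9964,-8.3200,3.2988,-2.3085,-0.3612
5,-0.1986,0.5545,-0.8822,-0.7441,-3.1140,1.1541,-10.5948,1.9314,0.0160,0.4671,0.9449,-5.5105,-1.1567,0.6249,-0.3478
6,-0.2576,0.5803,-1.0826,-0.7048,-2.8663,1.6598,-9.2368,1.9151,0.0248,0.4802,0.8848,-3.5830,-6.0804,3.8424,-0.2729
7,-0.3124,0.6191,-1.2522,-0.6690,-2.6676,2.2993,-7.7201,1.5985,0.0402,0.4906,0.8200,-3.7636,-10.6751,7.3460,-0.2178
8,-0.3636,0.6695,-1.3932,-0.6368,-2.4627,2.7125,-6.4572,1.5745,0.0578,0.4975,0.7535,-2.4640,-10.5706,9.2995,-0.2940
9,-0.4134,0.7334,-1.5043,-0.6088,-2.4981,3.5761,-4.7999,1.2453,0.0744,0.5008,0.6872,2.4149,-7.2046,8.9002,-0.2553
10,-0.4637,0.8130,-1.5858,-0.5899,-2.5170,4.3110,-3.4560,0.7168,0.0876,0.5009,0.6223,6.0327,-5.9033,8.5532,-0.1918
11,-0.5123,0.9022,-1.6467,-0.5785,-2.3348,4.5808,-2.6693,0.4721,0.0962,0.4989,0.5584,7.3487,-6.6351,8.8257,-0.2629
12,-0.5556,0.9935,-1.6953,-0.5708,-1.9925,4.5569,-2.1881,0.3399,0.1002,0.4958,0.4953,7.4115,-8.2007,9.3271,-0.3792
13,-0.5909,1.0828,-1.7356,-0.5650,-1.5467,4.3882,-1.8209,0.2664,0.1001,0.4921,0.4333,6.8209,-10.0228,9.7998,-0.5077
14,-0.6167,1.1680,-1.7687,-0.5603,-1.0333,4.1495,-1.4735,0.2195,0.0965,0.4880,0.3730,5.8937,-11.8161,10.1155,-0.6288
15,-0.6318,1.2481,-1.7948,-0.5563,-0.4747,3.8711,-1.1082,0.1879,0.0903,0.4837,0.3147,4.7829,-13.4374,10.2252,-0.7341
16,-0.6354,1.3223,-1.8133,-0.5529,0.1117,3.5629,-0.7158,0.1658,0.0818,0.4793,0.2590,3.5578,-14.8075,10.1224,-0.8190
17,-0.6272,1.3901,-1.8237,-0.5498,0.7076,3.2278,-0.3020,0.1508,0.0717,0.4750,0.2063,2.2447,-15.8818,9.8240,-0.8819
18,-0.6072,1.4510,-1.8257,-0.5469,1.2973,2.8627,0.1146,0.1407,0.0605,0.4709,0.1568,0.8331,-16.6340,9.3618,-0.9221
19,-0.5756,1.5043,-1.8195,-0.5442,1.8602,2.4681,0.5103,0.1350,0.0488,0.4673,0.1107,-0.6834,-17.0544,8.7774,-0.9411
20,-0.5333,1.5495,-1.8057,-0.5415,2.3710,2.0549,0.8728,0.1349,0.0370,0.4642,0.0681,-2.3010,-17.1505,8.0960,-0.9413
21,-0.4815,1.5864,-1.7852,-0.5388,2.8075,1.6330,1.1830,0.1364,0.0255,0.4622,0.0290,-3.9924,-16.9427,7.3519,-0.9240
22,-0.4219,1.6150,-1.7590,-0.5360,3.1515,1.2151,1.4268,0.1383,0.0146,0.4613,-0.0067,-5.7089,-16.4727,6.5786,-0.8921
23,-0.3565,1.6353,-1.7287,-0.5332,3.3921,0.8151,1.5971,0.1381,0.0045,0.4617,-0.0393,-7.3853,-15.7974,5.8059,-0.8486
24,-0.2873,1.6480,-1.6957,-0.5304,3.5271,0.4462,1.6948,0.1342,-0.0045,0.4636,-0.0690,-8.9547,-14.9833,5.0598,-0.7967
25,-0.2164,1.6537,-1.6614,-0.5277,3.5633,0.1188,1.7277,0.1259,-0.0125,0.4670,-0.0960,-10.3621,-14.0976,4.3611,-0.7400
26,-0.1457,1.6534,-1.6269,-0.5253,3.5103,-0.1514,1.7170,0.1037,-0.0196,0.4718,-0.1206,-11.5689,-13.2041,3.7179,-0.6789
27,-0.0768,1.6483,-1.5929,-0.5233,3.3879,-0.3673,1.6722,0.0881,-0.0258,0.4777,-0.1430,-12.5713,-12.3574,3.1488,-0.6232
28,-0.0108,1.6393,-1.5601,-0.5216,3.2156,-0.5324,1.6029,0.0713,-0.0312,0.4847,-0.1634,-13.3707,-11.5741,2.6557,-0.5713
29,0.0514,1.6275,-1.5288,-0.5203,3.0097,-0.6494,1.5214,0.0550,-0.0362,0.4924,-0.1819,-13.9847,-10.8722,2.2374,-0.5246
30,0.1092,1.6138,-1.4991,-0.5192,2.7841,-0.7231,1.4369,0.0409,-0.0407,0.5006,-0.1987,-14.4373,-10.2589,1.8897,-0.4841
31,0.1625,1.5990,-1.4712,-0.5185,2.5501,-0.7595,1.3550,0.0305,-0.0448,0.5091,-0.2139,-14.7548,-9.7334,1.6070,-0.4502
32,0.2111,1.5838,-1.4448,-0.5178,2.3163,-0.7656,1.2787,0.0240,-0.0487,0.5178,-0.2276,-14.9621,-9.2899,1.3825,-0.4223
33,0.2551,1.5687,-1.4199,-0.5173,2.0886,-0.7480,1.2086,0.0204,-0.0525,0.5264,-0.2399,-15.0815,-8.9193,1.2093,-0.3996
34,0.2947,1.5541,-1.3964,-0.5168,1.8715,-0.7132,1.1443,0.0184,-0.0560,0.5350,-0.2508,-15.1319,-8.6121,1.0805,-0.3809
35,0.3300,1.5403,-1.3740,-0.5164,1.6676,-0.6666,1.0844,0.0175,-0.0594,0.5433,-0.2605,-15.1297,-8.3596,0.9900,-0.3654
36,0.3614,1.5276,-1.3529,-0.5159,1.4783,-0.6132,1.0276,0.0173,-0.0627,0.5513,-0.2691,-33.0349,7.6076,-15.0042,0.2910
37,0.3779,1.5225,-1.3431,-0.5153,0.1774,0.1127,-0.0496,0.0400,-0.0641,0.5538,-0.2747,-29.0715,4.9704,-11.9270,0.1854
38,0.3708,1.5312,-1.3522,-0.5145,-0.8917,0.7499,-0.8576,0.0342,-0.0622,0.5468,-0.2757,-25.3403,2.7605,-9.4447,0.1137
39,0.3443,1.5511,-1.3759,-0.5137,-1.7640,1.2412,-1.5191,0.0427,-0.0579,0.5320,-0.2730,-21.8882,0.8772,-7.3737,0.0507
40,0.3020,1.5793,-1.4121,-0.5127,-2.4707,1.5744,-2.0938,0.0599,-0.0517,0.5113,-0.2673,-18.7799,-0.7489,-5.6066,-0.0062
41,0.2470,1.6127,-1.4590,-0.5112,-3.0454,1.7697,-2.5967,0.0942,-0.0441,0.4859,-0.2594,,,,
# final tip position (m): -0.0441 0.4859 -0.2594


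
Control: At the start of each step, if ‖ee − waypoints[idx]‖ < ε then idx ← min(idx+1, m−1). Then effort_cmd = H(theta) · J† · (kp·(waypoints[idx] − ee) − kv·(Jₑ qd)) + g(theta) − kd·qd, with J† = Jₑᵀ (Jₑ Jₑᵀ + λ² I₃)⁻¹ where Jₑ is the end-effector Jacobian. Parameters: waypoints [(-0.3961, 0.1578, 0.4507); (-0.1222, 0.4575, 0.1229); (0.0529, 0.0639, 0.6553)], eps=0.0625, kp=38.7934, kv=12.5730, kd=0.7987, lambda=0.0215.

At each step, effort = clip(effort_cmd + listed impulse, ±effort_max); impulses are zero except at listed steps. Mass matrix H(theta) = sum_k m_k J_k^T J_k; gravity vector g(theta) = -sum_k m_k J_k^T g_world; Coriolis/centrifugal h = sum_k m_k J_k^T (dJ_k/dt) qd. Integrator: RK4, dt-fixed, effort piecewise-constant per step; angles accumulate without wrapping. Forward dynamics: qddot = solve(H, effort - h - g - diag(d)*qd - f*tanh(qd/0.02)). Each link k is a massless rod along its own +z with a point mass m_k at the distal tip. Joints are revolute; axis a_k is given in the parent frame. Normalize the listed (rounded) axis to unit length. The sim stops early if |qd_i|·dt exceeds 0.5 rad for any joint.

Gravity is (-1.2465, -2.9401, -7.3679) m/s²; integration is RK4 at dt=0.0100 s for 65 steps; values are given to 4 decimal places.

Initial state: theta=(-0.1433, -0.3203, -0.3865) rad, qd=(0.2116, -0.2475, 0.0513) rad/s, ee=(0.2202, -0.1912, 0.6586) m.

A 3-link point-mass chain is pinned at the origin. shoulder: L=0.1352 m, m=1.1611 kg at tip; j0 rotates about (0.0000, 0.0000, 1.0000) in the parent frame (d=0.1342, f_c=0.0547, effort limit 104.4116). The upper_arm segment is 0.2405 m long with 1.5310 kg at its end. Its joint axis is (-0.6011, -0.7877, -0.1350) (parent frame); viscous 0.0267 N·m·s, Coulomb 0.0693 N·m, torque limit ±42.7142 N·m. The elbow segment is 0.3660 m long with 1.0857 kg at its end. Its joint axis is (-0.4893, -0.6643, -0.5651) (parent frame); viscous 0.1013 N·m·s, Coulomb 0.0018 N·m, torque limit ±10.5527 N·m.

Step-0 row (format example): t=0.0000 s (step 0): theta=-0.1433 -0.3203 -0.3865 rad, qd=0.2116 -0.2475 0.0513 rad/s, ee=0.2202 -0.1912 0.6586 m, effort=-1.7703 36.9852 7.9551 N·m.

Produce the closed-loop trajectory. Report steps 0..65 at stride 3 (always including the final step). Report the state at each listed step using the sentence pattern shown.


t=0.0300 s (step 3): theta=-0.1723 -0.2548 -0.4946 rad, qd=-1.6776 3.5051 -4.8641 rad/s, ee=0.2134 -0.1862 0.6580 m, effort=0.6306 21.8304 8.5631 N·m.
t=0.0600 s (step 6): theta=-0.2309 -0.1398 -0.6246 rad, qd=-2.1734 4.0311 -3.6895 rad/s, ee=0.1896 -0.1689 0.6651 m, effort=1.3447 12.4033 4.9159 N·m.
t=0.0900 s (step 9): theta=-0.3006 -0.0180 -0.7157 rad, qd=-2.4496 4.0491 -2.4130 rad/s, ee=0.1572 -0.1421 0.6770 m, effort=1.4231 6.8769 2.4137 N·m.
t=0.1200 s (step 12): theta=-0.3764 0.1010 -0.7718 rad, qd=-2.5633 3.8577 -1.3559 rad/s, ee=0.1228 -0.1079 0.6894 m, effort=1.0035 3.4900 0.8236 N·m.
t=0.1500 s (step 15): theta=-0.4537 0.2127 -0.8001 rad, qd=-2.5833 3.5823 -0.5735 rad/s, ee=0.0910 -0.0678 0.6997 m, effort=0.0717 1.2001 -0.1610 N·m.
t=0.1800 s (step 18): theta=-0.5384 0.3160 -0.8088 rad, qd=-3.1833 3.2896 0.0133 rad/s, ee=0.0643 -0.0239 0.7062 m, effort=-1.3432 -1.4753 -0.8542 N·m.
t=0.2100 s (step 21): theta=-0.6391 0.4040 -0.7922 rad, qd=-2.4184 2.3664 1.1993 rad/s, ee=0.0447 0.0208 0.7094 m, effort=3.2752 -9.8678 -1.9264 N·m.
t=0.2400 s (step 24): theta=-0.5895 0.4580 -0.7613 rad, qd=4.5120 1.5518 0.4860 rad/s, ee=0.0281 0.0587 0.7101 m, effort=1.7381 -4.4502 -0.6298 N·m.
t=0.2700 s (step 27): theta=-0.4430 0.5063 -0.7601 rad, qd=4.8411 1.6874 -0.2914 rad/s, ee=0.0069 0.0867 0.7073 m, effort=0.6077 -1.7403 0.3348 N·m.
t=0.3000 s (step 30): theta=-0.3084 0.5594 -0.7736 rad, qd=4.1240 1.8472 -0.5605 rad/s, ee=-0.0180 0.1092 0.7022 m, effort=0.2489 -1.4427 0.4248 N·m.
t=0.3300 s (step 33): theta=-0.1953 0.6164 -0.7916 rad, qd=3.4392 1.9436 -0.6167 rad/s, ee=-0.0456 0.1281 0.6953 m, effort=-0.0905 -2.0133 0.1615 N·m.
t=0.3600 s (step 36): theta=-0.1010 0.6753 -0.8096 rad, qd=2.8680 1.9733 -0.5751 rad/s, ee=-0.0751 0.1438 0.6869 m, effort=-0.4599 -2.8420 -0.2162 N·m.
t=0.3900 s (step 39): theta=-0.0223 0.7342 -0.8257 rad, qd=2.4015 1.9474 -0.4937 rad/s, ee=-0.1053 0.1566 0.6771 m, effort=-0.8359 -3.6700 -0.5965 N·m.
t=0.4200 s (step 42): theta=0.0439 0.7917 -0.8391 rad, qd=2.0224 1.8802 -0.4035 rad/s, ee=-0.1354 0.1667 0.6662 m, effort=-1.1928 -4.3943 -0.9308 N·m.
t=0.4500 s (step 45): theta=0.0997 0.8467 -0.8499 rad, qd=1.7141 1.7849 -0.3205 rad/s, ee=-0.1644 0.1744 0.6545 m, effort=-1.5130 -4.9843 -1.2033 N·m.
t=0.4800 s (step 48): theta=0.1472 0.8986 -0.8585 rad, qd=1.4625 1.6728 -0.2514 rad/s, ee=-0.1919 0.1800 0.6423 m, effort=-1.7874 -5.4424 -1.4144 N·m.
t=0.5100 s (step 51): theta=0.1879 0.9470 -0.8652 rad, qd=1.2560 1.5525 -0.1978 rad/s, ee=-0.2174 0.1839 0.6298 m, effort=-2.0141 -5.7846 -1.5716 N·m.
t=0.5400 s (step 54): theta=0.2229 0.9917 -0.8705 rad, qd=1.0855 1.4303 -0.1588 rad/s, ee=-0.2407 0.1864 0.6174 m, effort=-2.1957 -6.0310 -1.6845 N·m.
t=0.5700 s (step 57): theta=0.2533 1.0328 -0.8748 rad, qd=0.9438 1.3106 -0.1324 rad/s, ee=-0.2618 0.1879 0.6053 m, effort=-2.3377 -6.2016 -1.7627 N·m.
t=0.6000 s (step 60): theta=0.2798 1.0704 -0.8785 rad, qd=0.8254 1.1963 -0.1160 rad/s, ee=-0.2808 0.1886 0.5936 m, effort=-2.4461 -6.3139 -1.8147 N·m.
t=0.6300 s (step 63): theta=0.3030 1.1047 -0.8818 rad, qd=0.7257 1.0892 -0.1074 rad/s, ee=-0.2977 0.1886 0.5824 m, effort=-2.5275 -6.3826 -1.8472 N·m.
t=0.6500 s (step 65): theta=0.3169 1.1258 -0.8839 rad, qd=0.6679 1.0223 -0.1050 rad/s, ee=-0.3080 0.1883 0.5753 m.
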